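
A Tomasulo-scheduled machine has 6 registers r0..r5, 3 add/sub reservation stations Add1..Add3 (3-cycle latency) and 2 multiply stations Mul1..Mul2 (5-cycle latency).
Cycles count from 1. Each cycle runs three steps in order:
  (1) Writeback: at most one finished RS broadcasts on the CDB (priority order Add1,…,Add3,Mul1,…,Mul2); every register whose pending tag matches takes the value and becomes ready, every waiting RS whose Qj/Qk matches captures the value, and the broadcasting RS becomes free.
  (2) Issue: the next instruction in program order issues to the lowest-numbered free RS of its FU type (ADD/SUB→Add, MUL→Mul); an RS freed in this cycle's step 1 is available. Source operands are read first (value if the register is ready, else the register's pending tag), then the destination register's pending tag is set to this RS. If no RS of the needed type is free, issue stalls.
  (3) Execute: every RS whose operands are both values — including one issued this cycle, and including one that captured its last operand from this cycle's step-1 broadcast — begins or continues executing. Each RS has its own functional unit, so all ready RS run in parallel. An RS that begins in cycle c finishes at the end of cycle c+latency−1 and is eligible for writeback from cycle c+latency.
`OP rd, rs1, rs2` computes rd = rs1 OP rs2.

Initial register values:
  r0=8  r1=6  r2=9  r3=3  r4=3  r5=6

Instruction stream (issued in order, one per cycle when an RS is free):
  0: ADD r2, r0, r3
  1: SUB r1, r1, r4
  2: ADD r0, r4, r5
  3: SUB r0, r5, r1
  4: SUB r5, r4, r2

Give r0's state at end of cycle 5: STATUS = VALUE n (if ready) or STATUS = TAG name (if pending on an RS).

cycle 1: issue ADD r2<-Add1 // r0:8,r1:6,r2:Add1,r3:3,r4:3,r5:6
cycle 2: issue SUB r1<-Add2 // r0:8,r1:Add2,r2:Add1,r3:3,r4:3,r5:6
cycle 3: issue ADD r0<-Add3 // r0:Add3,r1:Add2,r2:Add1,r3:3,r4:3,r5:6
cycle 4: CDB Add1=11; issue SUB r0<-Add1 // r0:Add1,r1:Add2,r2:11,r3:3,r4:3,r5:6
cycle 5: CDB Add2=3; issue SUB r5<-Add2 // r0:Add1,r1:3,r2:11,r3:3,r4:3,r5:Add2

STATUS = TAG Add1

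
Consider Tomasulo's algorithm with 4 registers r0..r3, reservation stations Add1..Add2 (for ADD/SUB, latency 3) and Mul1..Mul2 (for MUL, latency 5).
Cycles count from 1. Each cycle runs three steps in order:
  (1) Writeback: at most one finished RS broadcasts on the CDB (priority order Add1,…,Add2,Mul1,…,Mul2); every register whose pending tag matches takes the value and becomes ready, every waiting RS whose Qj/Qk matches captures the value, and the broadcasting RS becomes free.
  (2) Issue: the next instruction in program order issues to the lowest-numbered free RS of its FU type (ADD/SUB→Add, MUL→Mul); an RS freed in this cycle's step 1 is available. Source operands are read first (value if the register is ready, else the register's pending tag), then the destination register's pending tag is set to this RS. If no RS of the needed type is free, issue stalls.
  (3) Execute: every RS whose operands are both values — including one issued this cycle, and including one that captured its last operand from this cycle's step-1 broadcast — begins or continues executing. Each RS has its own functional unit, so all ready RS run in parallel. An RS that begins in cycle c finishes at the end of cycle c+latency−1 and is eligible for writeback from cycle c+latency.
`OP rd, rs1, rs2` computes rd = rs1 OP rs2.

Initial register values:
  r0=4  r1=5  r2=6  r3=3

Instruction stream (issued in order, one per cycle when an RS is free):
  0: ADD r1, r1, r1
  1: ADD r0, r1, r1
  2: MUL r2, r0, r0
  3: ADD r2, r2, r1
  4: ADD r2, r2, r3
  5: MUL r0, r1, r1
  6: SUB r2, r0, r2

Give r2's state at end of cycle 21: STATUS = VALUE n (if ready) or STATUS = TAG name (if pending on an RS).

cycle 1: issue ADD r1<-Add1 // r0:4,r1:Add1,r2:6,r3:3
cycle 2: issue ADD r0<-Add2 // r0:Add2,r1:Add1,r2:6,r3:3
cycle 3: issue MUL r2<-Mul1 // r0:Add2,r1:Add1,r2:Mul1,r3:3
cycle 4: CDB Add1=10; issue ADD r2<-Add1 // r0:Add2,r1:10,r2:Add1,r3:3
cycle 5: stall // r0:Add2,r1:10,r2:Add1,r3:3
cycle 6: stall // r0:Add2,r1:10,r2:Add1,r3:3
cycle 7: CDB Add2=20; issue ADD r2<-Add2 // r0:20,r1:10,r2:Add2,r3:3
cycle 8: issue MUL r0<-Mul2 // r0:Mul2,r1:10,r2:Add2,r3:3
cycle 9: stall // r0:Mul2,r1:10,r2:Add2,r3:3
cycle 10: stall // r0:Mul2,r1:10,r2:Add2,r3:3
cycle 11: stall // r0:Mul2,r1:10,r2:Add2,r3:3
cycle 12: CDB Mul1=400; stall // r0:Mul2,r1:10,r2:Add2,r3:3
cycle 13: CDB Mul2=100; stall // r0:100,r1:10,r2:Add2,r3:3
cycle 14: stall // r0:100,r1:10,r2:Add2,r3:3
cycle 15: CDB Add1=410; issue SUB r2<-Add1 // r0:100,r1:10,r2:Add1,r3:3
cycle 16: - // r0:100,r1:10,r2:Add1,r3:3
cycle 17: - // r0:100,r1:10,r2:Add1,r3:3
cycle 18: CDB Add2=413 // r0:100,r1:10,r2:Add1,r3:3
cycle 19: - // r0:100,r1:10,r2:Add1,r3:3
cycle 20: - // r0:100,r1:10,r2:Add1,r3:3
cycle 21: CDB Add1=-313 // r0:100,r1:10,r2:-313,r3:3

STATUS = VALUE -313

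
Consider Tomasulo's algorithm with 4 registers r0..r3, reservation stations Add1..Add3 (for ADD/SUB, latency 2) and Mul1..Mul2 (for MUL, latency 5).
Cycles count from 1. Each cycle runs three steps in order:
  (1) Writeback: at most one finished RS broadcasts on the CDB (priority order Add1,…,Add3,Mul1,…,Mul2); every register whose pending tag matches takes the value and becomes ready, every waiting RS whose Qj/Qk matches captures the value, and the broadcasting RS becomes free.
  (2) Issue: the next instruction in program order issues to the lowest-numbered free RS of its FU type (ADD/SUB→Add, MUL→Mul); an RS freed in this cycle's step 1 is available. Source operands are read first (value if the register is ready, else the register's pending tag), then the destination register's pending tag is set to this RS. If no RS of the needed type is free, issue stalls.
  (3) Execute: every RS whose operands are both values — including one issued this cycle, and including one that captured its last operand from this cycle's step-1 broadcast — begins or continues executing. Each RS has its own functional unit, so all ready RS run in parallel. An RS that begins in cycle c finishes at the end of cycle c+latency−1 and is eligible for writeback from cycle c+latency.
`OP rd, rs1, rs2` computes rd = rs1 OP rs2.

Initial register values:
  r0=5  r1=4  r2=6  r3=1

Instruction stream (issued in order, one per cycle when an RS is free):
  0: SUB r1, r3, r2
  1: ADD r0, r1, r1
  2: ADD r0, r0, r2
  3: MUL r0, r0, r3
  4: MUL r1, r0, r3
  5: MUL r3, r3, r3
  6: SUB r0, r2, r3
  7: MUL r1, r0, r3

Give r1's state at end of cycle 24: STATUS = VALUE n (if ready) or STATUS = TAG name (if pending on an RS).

c1: issue SUB r1<-Add1 | r0:5,r1:Add1,r2:6,r3:1
c2: issue ADD r0<-Add2 | r0:Add2,r1:Add1,r2:6,r3:1
c3: CDB Add1=-5; issue ADD r0<-Add1 | r0:Add1,r1:-5,r2:6,r3:1
c4: issue MUL r0<-Mul1 | r0:Mul1,r1:-5,r2:6,r3:1
c5: CDB Add2=-10; issue MUL r1<-Mul2 | r0:Mul1,r1:Mul2,r2:6,r3:1
c6: stall | r0:Mul1,r1:Mul2,r2:6,r3:1
c7: CDB Add1=-4; stall | r0:Mul1,r1:Mul2,r2:6,r3:1
c8: stall | r0:Mul1,r1:Mul2,r2:6,r3:1
c9: stall | r0:Mul1,r1:Mul2,r2:6,r3:1
c10: stall | r0:Mul1,r1:Mul2,r2:6,r3:1
c11: stall | r0:Mul1,r1:Mul2,r2:6,r3:1
c12: CDB Mul1=-4; issue MUL r3<-Mul1 | r0:-4,r1:Mul2,r2:6,r3:Mul1
c13: issue SUB r0<-Add1 | r0:Add1,r1:Mul2,r2:6,r3:Mul1
c14: stall | r0:Add1,r1:Mul2,r2:6,r3:Mul1
c15: stall | r0:Add1,r1:Mul2,r2:6,r3:Mul1
c16: stall | r0:Add1,r1:Mul2,r2:6,r3:Mul1
c17: CDB Mul1=1; issue MUL r1<-Mul1 | r0:Add1,r1:Mul1,r2:6,r3:1
c18: CDB Mul2=-4 | r0:Add1,r1:Mul1,r2:6,r3:1
c19: CDB Add1=5 | r0:5,r1:Mul1,r2:6,r3:1
c20: - | r0:5,r1:Mul1,r2:6,r3:1
c21: - | r0:5,r1:Mul1,r2:6,r3:1
c22: - | r0:5,r1:Mul1,r2:6,r3:1
c23: - | r0:5,r1:Mul1,r2:6,r3:1
c24: CDB Mul1=5 | r0:5,r1:5,r2:6,r3:1

STATUS = VALUE 5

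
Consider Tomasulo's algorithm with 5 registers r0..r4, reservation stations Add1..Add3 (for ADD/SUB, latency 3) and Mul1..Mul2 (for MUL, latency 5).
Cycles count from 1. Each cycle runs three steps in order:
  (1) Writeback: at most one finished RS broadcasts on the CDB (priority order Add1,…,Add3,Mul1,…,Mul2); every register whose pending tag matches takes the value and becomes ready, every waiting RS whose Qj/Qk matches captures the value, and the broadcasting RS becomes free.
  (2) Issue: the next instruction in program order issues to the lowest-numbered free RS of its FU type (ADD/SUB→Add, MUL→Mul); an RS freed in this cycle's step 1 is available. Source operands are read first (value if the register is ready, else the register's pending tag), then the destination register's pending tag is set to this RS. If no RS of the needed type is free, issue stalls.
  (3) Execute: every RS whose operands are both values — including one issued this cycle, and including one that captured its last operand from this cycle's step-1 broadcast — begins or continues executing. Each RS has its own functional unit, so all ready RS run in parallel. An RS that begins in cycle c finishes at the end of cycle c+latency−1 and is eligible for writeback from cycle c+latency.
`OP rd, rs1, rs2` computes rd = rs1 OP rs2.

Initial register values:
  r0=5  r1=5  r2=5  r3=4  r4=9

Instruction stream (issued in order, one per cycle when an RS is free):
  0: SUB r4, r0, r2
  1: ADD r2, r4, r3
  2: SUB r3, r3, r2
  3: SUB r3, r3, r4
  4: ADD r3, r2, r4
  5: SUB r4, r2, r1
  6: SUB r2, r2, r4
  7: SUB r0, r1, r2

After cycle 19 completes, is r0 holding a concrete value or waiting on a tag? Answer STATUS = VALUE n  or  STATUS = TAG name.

  c1: issue SUB r4<-Add1  regs: r0:5,r1:5,r2:5,r3:4,r4:Add1
  c2: issue ADD r2<-Add2  regs: r0:5,r1:5,r2:Add2,r3:4,r4:Add1
  c3: issue SUB r3<-Add3  regs: r0:5,r1:5,r2:Add2,r3:Add3,r4:Add1
  c4: CDB Add1=0; issue SUB r3<-Add1  regs: r0:5,r1:5,r2:Add2,r3:Add1,r4:0
  c5: stall  regs: r0:5,r1:5,r2:Add2,r3:Add1,r4:0
  c6: stall  regs: r0:5,r1:5,r2:Add2,r3:Add1,r4:0
  c7: CDB Add2=4; issue ADD r3<-Add2  regs: r0:5,r1:5,r2:4,r3:Add2,r4:0
  c8: stall  regs: r0:5,r1:5,r2:4,r3:Add2,r4:0
  c9: stall  regs: r0:5,r1:5,r2:4,r3:Add2,r4:0
  c10: CDB Add2=4; issue SUB r4<-Add2  regs: r0:5,r1:5,r2:4,r3:4,r4:Add2
  c11: CDB Add3=0; issue SUB r2<-Add3  regs: r0:5,r1:5,r2:Add3,r3:4,r4:Add2
  c12: stall  regs: r0:5,r1:5,r2:Add3,r3:4,r4:Add2
  c13: CDB Add2=-1; issue SUB r0<-Add2  regs: r0:Add2,r1:5,r2:Add3,r3:4,r4:-1
  c14: CDB Add1=0  regs: r0:Add2,r1:5,r2:Add3,r3:4,r4:-1
  c15: -  regs: r0:Add2,r1:5,r2:Add3,r3:4,r4:-1
  c16: CDB Add3=5  regs: r0:Add2,r1:5,r2:5,r3:4,r4:-1
  c17: -  regs: r0:Add2,r1:5,r2:5,r3:4,r4:-1
  c18: -  regs: r0:Add2,r1:5,r2:5,r3:4,r4:-1
  c19: CDB Add2=0  regs: r0:0,r1:5,r2:5,r3:4,r4:-1

STATUS = VALUE 0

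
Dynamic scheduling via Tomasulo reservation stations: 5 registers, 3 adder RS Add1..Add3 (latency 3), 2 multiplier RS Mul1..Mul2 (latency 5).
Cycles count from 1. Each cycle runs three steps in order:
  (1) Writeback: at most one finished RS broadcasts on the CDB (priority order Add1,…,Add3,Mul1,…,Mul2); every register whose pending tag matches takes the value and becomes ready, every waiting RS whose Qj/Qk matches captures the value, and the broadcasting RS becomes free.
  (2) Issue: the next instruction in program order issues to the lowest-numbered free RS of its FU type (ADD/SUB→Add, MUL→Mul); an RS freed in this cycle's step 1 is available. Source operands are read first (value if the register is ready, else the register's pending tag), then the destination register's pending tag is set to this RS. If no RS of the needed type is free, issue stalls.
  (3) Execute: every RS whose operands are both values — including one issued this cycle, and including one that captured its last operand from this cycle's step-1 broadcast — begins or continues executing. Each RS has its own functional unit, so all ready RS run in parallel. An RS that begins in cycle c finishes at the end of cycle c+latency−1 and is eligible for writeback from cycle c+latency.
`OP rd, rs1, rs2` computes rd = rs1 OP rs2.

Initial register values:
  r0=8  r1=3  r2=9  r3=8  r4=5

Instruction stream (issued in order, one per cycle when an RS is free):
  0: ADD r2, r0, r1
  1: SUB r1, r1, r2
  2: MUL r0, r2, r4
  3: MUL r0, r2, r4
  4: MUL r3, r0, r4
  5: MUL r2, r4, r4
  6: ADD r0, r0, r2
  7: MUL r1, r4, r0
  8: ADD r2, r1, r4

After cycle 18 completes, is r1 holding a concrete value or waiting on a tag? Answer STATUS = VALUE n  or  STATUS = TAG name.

STATUS = TAG Mul1

cycle 1: issue ADD r2<-Add1 // r0:8,r1:3,r2:Add1,r3:8,r4:5
cycle 2: issue SUB r1<-Add2 // r0:8,r1:Add2,r2:Add1,r3:8,r4:5
cycle 3: issue MUL r0<-Mul1 // r0:Mul1,r1:Add2,r2:Add1,r3:8,r4:5
cycle 4: CDB Add1=11; issue MUL r0<-Mul2 // r0:Mul2,r1:Add2,r2:11,r3:8,r4:5
cycle 5: stall // r0:Mul2,r1:Add2,r2:11,r3:8,r4:5
cycle 6: stall // r0:Mul2,r1:Add2,r2:11,r3:8,r4:5
cycle 7: CDB Add2=-8; stall // r0:Mul2,r1:-8,r2:11,r3:8,r4:5
cycle 8: stall // r0:Mul2,r1:-8,r2:11,r3:8,r4:5
cycle 9: CDB Mul1=55; issue MUL r3<-Mul1 // r0:Mul2,r1:-8,r2:11,r3:Mul1,r4:5
cycle 10: CDB Mul2=55; issue MUL r2<-Mul2 // r0:55,r1:-8,r2:Mul2,r3:Mul1,r4:5
cycle 11: issue ADD r0<-Add1 // r0:Add1,r1:-8,r2:Mul2,r3:Mul1,r4:5
cycle 12: stall // r0:Add1,r1:-8,r2:Mul2,r3:Mul1,r4:5
cycle 13: stall // r0:Add1,r1:-8,r2:Mul2,r3:Mul1,r4:5
cycle 14: stall // r0:Add1,r1:-8,r2:Mul2,r3:Mul1,r4:5
cycle 15: CDB Mul1=275; issue MUL r1<-Mul1 // r0:Add1,r1:Mul1,r2:Mul2,r3:275,r4:5
cycle 16: CDB Mul2=25; issue ADD r2<-Add2 // r0:Add1,r1:Mul1,r2:Add2,r3:275,r4:5
cycle 17: - // r0:Add1,r1:Mul1,r2:Add2,r3:275,r4:5
cycle 18: - // r0:Add1,r1:Mul1,r2:Add2,r3:275,r4:5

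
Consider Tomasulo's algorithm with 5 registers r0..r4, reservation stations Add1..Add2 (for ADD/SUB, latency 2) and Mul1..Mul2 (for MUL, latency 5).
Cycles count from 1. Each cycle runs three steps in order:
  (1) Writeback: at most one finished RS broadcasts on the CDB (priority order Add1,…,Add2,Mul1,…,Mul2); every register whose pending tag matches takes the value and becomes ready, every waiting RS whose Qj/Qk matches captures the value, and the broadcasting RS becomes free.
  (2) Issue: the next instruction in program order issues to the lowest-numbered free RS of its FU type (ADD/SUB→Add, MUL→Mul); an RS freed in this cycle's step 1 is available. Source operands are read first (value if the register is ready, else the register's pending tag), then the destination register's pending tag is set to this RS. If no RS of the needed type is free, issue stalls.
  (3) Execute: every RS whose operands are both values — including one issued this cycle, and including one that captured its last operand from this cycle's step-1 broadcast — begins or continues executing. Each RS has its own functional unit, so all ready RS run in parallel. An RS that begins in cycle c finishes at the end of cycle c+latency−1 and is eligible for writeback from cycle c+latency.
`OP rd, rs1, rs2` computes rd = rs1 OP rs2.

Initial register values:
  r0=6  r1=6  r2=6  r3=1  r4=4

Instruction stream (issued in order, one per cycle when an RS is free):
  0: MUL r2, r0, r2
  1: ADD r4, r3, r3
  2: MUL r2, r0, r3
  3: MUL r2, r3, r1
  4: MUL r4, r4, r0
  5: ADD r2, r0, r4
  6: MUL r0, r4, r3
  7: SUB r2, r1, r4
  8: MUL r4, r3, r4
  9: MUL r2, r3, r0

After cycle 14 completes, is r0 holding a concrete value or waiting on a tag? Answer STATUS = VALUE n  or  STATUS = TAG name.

STATUS = TAG Mul1

  c1: issue MUL r2<-Mul1  regs: r0:6,r1:6,r2:Mul1,r3:1,r4:4
  c2: issue ADD r4<-Add1  regs: r0:6,r1:6,r2:Mul1,r3:1,r4:Add1
  c3: issue MUL r2<-Mul2  regs: r0:6,r1:6,r2:Mul2,r3:1,r4:Add1
  c4: CDB Add1=2; stall  regs: r0:6,r1:6,r2:Mul2,r3:1,r4:2
  c5: stall  regs: r0:6,r1:6,r2:Mul2,r3:1,r4:2
  c6: CDB Mul1=36; issue MUL r2<-Mul1  regs: r0:6,r1:6,r2:Mul1,r3:1,r4:2
  c7: stall  regs: r0:6,r1:6,r2:Mul1,r3:1,r4:2
  c8: CDB Mul2=6; issue MUL r4<-Mul2  regs: r0:6,r1:6,r2:Mul1,r3:1,r4:Mul2
  c9: issue ADD r2<-Add1  regs: r0:6,r1:6,r2:Add1,r3:1,r4:Mul2
  c10: stall  regs: r0:6,r1:6,r2:Add1,r3:1,r4:Mul2
  c11: CDB Mul1=6; issue MUL r0<-Mul1  regs: r0:Mul1,r1:6,r2:Add1,r3:1,r4:Mul2
  c12: issue SUB r2<-Add2  regs: r0:Mul1,r1:6,r2:Add2,r3:1,r4:Mul2
  c13: CDB Mul2=12; issue MUL r4<-Mul2  regs: r0:Mul1,r1:6,r2:Add2,r3:1,r4:Mul2
  c14: stall  regs: r0:Mul1,r1:6,r2:Add2,r3:1,r4:Mul2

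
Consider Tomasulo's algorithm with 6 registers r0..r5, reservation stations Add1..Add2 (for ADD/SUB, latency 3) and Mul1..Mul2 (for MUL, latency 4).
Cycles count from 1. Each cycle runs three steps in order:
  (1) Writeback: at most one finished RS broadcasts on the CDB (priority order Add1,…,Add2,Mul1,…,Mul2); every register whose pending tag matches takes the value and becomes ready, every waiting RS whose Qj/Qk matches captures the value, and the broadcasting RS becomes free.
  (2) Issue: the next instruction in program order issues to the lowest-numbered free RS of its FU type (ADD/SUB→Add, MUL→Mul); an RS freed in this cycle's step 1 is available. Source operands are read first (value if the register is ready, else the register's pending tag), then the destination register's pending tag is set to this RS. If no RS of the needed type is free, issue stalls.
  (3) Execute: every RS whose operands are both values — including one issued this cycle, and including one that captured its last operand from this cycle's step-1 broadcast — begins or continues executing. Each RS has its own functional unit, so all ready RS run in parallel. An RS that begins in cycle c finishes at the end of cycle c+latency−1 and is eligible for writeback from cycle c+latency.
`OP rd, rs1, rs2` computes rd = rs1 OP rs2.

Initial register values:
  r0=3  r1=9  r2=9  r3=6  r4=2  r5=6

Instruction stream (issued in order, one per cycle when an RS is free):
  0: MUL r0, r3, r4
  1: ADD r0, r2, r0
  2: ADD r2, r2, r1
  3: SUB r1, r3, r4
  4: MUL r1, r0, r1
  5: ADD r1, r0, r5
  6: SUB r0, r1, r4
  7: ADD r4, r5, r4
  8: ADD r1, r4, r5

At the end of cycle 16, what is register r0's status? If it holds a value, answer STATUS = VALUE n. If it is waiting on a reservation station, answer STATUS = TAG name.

STATUS = VALUE 25

  c1: issue MUL r0<-Mul1  regs: r0:Mul1,r1:9,r2:9,r3:6,r4:2,r5:6
  c2: issue ADD r0<-Add1  regs: r0:Add1,r1:9,r2:9,r3:6,r4:2,r5:6
  c3: issue ADD r2<-Add2  regs: r0:Add1,r1:9,r2:Add2,r3:6,r4:2,r5:6
  c4: stall  regs: r0:Add1,r1:9,r2:Add2,r3:6,r4:2,r5:6
  c5: CDB Mul1=12; stall  regs: r0:Add1,r1:9,r2:Add2,r3:6,r4:2,r5:6
  c6: CDB Add2=18; issue SUB r1<-Add2  regs: r0:Add1,r1:Add2,r2:18,r3:6,r4:2,r5:6
  c7: issue MUL r1<-Mul1  regs: r0:Add1,r1:Mul1,r2:18,r3:6,r4:2,r5:6
  c8: CDB Add1=21; issue ADD r1<-Add1  regs: r0:21,r1:Add1,r2:18,r3:6,r4:2,r5:6
  c9: CDB Add2=4; issue SUB r0<-Add2  regs: r0:Add2,r1:Add1,r2:18,r3:6,r4:2,r5:6
  c10: stall  regs: r0:Add2,r1:Add1,r2:18,r3:6,r4:2,r5:6
  c11: CDB Add1=27; issue ADD r4<-Add1  regs: r0:Add2,r1:27,r2:18,r3:6,r4:Add1,r5:6
  c12: stall  regs: r0:Add2,r1:27,r2:18,r3:6,r4:Add1,r5:6
  c13: CDB Mul1=84; stall  regs: r0:Add2,r1:27,r2:18,r3:6,r4:Add1,r5:6
  c14: CDB Add1=8; issue ADD r1<-Add1  regs: r0:Add2,r1:Add1,r2:18,r3:6,r4:8,r5:6
  c15: CDB Add2=25  regs: r0:25,r1:Add1,r2:18,r3:6,r4:8,r5:6
  c16: -  regs: r0:25,r1:Add1,r2:18,r3:6,r4:8,r5:6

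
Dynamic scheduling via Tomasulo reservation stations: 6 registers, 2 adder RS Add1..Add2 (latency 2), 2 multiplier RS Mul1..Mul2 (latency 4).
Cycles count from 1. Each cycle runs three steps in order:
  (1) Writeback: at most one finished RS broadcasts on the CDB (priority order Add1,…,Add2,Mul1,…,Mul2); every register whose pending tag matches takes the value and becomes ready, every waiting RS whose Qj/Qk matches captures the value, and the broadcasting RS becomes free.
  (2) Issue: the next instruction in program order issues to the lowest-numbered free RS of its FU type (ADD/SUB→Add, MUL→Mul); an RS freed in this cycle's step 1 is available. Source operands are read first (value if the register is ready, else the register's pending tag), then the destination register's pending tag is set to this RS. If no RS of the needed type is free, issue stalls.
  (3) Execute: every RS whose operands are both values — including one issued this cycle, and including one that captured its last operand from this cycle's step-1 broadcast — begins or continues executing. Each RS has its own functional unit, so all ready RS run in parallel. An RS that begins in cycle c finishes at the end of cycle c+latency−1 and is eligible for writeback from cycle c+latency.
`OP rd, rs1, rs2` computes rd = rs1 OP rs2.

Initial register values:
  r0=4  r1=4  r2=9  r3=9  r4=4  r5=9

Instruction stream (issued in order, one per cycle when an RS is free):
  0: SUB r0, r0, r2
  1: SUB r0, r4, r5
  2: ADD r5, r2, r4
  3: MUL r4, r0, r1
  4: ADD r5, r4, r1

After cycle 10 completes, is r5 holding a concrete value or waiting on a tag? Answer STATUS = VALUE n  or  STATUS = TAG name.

c1: issue SUB r0<-Add1 | r0:Add1,r1:4,r2:9,r3:9,r4:4,r5:9
c2: issue SUB r0<-Add2 | r0:Add2,r1:4,r2:9,r3:9,r4:4,r5:9
c3: CDB Add1=-5; issue ADD r5<-Add1 | r0:Add2,r1:4,r2:9,r3:9,r4:4,r5:Add1
c4: CDB Add2=-5; issue MUL r4<-Mul1 | r0:-5,r1:4,r2:9,r3:9,r4:Mul1,r5:Add1
c5: CDB Add1=13; issue ADD r5<-Add1 | r0:-5,r1:4,r2:9,r3:9,r4:Mul1,r5:Add1
c6: - | r0:-5,r1:4,r2:9,r3:9,r4:Mul1,r5:Add1
c7: - | r0:-5,r1:4,r2:9,r3:9,r4:Mul1,r5:Add1
c8: CDB Mul1=-20 | r0:-5,r1:4,r2:9,r3:9,r4:-20,r5:Add1
c9: - | r0:-5,r1:4,r2:9,r3:9,r4:-20,r5:Add1
c10: CDB Add1=-16 | r0:-5,r1:4,r2:9,r3:9,r4:-20,r5:-16

STATUS = VALUE -16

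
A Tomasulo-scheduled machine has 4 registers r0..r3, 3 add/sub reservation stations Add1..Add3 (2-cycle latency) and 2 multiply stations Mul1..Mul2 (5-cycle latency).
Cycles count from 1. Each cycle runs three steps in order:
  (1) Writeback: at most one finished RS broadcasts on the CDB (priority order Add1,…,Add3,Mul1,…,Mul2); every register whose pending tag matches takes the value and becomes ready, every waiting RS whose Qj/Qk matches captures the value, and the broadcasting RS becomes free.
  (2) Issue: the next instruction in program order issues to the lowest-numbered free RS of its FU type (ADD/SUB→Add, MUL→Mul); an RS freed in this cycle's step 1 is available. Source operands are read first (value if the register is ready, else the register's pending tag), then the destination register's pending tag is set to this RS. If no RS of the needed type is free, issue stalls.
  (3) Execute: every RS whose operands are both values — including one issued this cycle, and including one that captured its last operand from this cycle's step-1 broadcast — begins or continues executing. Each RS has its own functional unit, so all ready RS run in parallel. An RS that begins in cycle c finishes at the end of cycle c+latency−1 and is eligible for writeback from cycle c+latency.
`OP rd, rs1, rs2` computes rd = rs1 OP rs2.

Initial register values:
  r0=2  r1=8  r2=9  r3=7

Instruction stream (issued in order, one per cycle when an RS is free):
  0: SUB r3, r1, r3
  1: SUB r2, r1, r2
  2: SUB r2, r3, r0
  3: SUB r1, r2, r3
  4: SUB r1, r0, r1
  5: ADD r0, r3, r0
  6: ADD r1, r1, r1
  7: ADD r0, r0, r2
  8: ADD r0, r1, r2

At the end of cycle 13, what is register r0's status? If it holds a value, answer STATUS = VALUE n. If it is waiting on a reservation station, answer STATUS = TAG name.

cycle 1: issue SUB r3<-Add1 // r0:2,r1:8,r2:9,r3:Add1
cycle 2: issue SUB r2<-Add2 // r0:2,r1:8,r2:Add2,r3:Add1
cycle 3: CDB Add1=1; issue SUB r2<-Add1 // r0:2,r1:8,r2:Add1,r3:1
cycle 4: CDB Add2=-1; issue SUB r1<-Add2 // r0:2,r1:Add2,r2:Add1,r3:1
cycle 5: CDB Add1=-1; issue SUB r1<-Add1 // r0:2,r1:Add1,r2:-1,r3:1
cycle 6: issue ADD r0<-Add3 // r0:Add3,r1:Add1,r2:-1,r3:1
cycle 7: CDB Add2=-2; issue ADD r1<-Add2 // r0:Add3,r1:Add2,r2:-1,r3:1
cycle 8: CDB Add3=3; issue ADD r0<-Add3 // r0:Add3,r1:Add2,r2:-1,r3:1
cycle 9: CDB Add1=4; issue ADD r0<-Add1 // r0:Add1,r1:Add2,r2:-1,r3:1
cycle 10: CDB Add3=2 // r0:Add1,r1:Add2,r2:-1,r3:1
cycle 11: CDB Add2=8 // r0:Add1,r1:8,r2:-1,r3:1
cycle 12: - // r0:Add1,r1:8,r2:-1,r3:1
cycle 13: CDB Add1=7 // r0:7,r1:8,r2:-1,r3:1

STATUS = VALUE 7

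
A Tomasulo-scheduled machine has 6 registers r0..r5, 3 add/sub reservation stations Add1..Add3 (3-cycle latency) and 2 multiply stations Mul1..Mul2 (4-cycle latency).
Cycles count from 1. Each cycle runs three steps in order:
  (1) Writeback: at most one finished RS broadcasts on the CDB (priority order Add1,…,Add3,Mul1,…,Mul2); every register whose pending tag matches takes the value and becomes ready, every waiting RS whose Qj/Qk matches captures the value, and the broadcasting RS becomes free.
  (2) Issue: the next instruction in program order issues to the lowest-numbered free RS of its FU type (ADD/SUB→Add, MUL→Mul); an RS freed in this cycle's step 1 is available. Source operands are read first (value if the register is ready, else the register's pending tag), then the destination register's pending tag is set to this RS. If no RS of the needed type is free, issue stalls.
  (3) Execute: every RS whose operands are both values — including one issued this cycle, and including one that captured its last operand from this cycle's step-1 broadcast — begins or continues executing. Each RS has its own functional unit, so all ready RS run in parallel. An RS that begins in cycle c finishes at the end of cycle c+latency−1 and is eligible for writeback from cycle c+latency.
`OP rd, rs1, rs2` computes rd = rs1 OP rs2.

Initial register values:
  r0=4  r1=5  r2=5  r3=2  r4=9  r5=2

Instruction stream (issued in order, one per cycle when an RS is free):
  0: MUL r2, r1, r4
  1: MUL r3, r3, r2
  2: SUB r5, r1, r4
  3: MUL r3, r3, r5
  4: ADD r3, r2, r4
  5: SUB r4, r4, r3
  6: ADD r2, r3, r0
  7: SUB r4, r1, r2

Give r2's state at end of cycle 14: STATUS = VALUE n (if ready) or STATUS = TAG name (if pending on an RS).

c1: issue MUL r2<-Mul1 | r0:4,r1:5,r2:Mul1,r3:2,r4:9,r5:2
c2: issue MUL r3<-Mul2 | r0:4,r1:5,r2:Mul1,r3:Mul2,r4:9,r5:2
c3: issue SUB r5<-Add1 | r0:4,r1:5,r2:Mul1,r3:Mul2,r4:9,r5:Add1
c4: stall | r0:4,r1:5,r2:Mul1,r3:Mul2,r4:9,r5:Add1
c5: CDB Mul1=45; issue MUL r3<-Mul1 | r0:4,r1:5,r2:45,r3:Mul1,r4:9,r5:Add1
c6: CDB Add1=-4; issue ADD r3<-Add1 | r0:4,r1:5,r2:45,r3:Add1,r4:9,r5:-4
c7: issue SUB r4<-Add2 | r0:4,r1:5,r2:45,r3:Add1,r4:Add2,r5:-4
c8: issue ADD r2<-Add3 | r0:4,r1:5,r2:Add3,r3:Add1,r4:Add2,r5:-4
c9: CDB Add1=54; issue SUB r4<-Add1 | r0:4,r1:5,r2:Add3,r3:54,r4:Add1,r5:-4
c10: CDB Mul2=90 | r0:4,r1:5,r2:Add3,r3:54,r4:Add1,r5:-4
c11: - | r0:4,r1:5,r2:Add3,r3:54,r4:Add1,r5:-4
c12: CDB Add2=-45 | r0:4,r1:5,r2:Add3,r3:54,r4:Add1,r5:-4
c13: CDB Add3=58 | r0:4,r1:5,r2:58,r3:54,r4:Add1,r5:-4
c14: CDB Mul1=-360 | r0:4,r1:5,r2:58,r3:54,r4:Add1,r5:-4

STATUS = VALUE 58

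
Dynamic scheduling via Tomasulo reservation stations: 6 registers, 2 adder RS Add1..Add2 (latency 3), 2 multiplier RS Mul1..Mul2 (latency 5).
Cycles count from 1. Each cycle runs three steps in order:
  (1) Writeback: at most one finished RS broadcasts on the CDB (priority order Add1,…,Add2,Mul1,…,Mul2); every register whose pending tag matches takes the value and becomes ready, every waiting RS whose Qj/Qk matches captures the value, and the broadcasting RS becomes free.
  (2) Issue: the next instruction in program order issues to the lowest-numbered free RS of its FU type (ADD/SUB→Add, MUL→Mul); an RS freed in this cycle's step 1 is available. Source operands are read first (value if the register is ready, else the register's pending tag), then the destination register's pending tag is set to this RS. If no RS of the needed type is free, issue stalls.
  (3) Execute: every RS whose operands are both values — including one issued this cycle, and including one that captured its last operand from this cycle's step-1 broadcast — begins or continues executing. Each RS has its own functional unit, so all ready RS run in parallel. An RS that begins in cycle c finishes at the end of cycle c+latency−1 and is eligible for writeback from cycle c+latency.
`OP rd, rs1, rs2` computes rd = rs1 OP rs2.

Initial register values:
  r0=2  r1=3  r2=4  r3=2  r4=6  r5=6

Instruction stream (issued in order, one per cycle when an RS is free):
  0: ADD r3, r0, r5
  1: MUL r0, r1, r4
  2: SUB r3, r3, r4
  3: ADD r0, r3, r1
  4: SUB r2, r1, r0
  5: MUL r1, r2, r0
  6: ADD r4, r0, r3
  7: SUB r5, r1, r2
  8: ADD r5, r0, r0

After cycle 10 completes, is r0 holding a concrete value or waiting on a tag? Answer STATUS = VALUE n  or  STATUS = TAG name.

c1: issue ADD r3<-Add1 | r0:2,r1:3,r2:4,r3:Add1,r4:6,r5:6
c2: issue MUL r0<-Mul1 | r0:Mul1,r1:3,r2:4,r3:Add1,r4:6,r5:6
c3: issue SUB r3<-Add2 | r0:Mul1,r1:3,r2:4,r3:Add2,r4:6,r5:6
c4: CDB Add1=8; issue ADD r0<-Add1 | r0:Add1,r1:3,r2:4,r3:Add2,r4:6,r5:6
c5: stall | r0:Add1,r1:3,r2:4,r3:Add2,r4:6,r5:6
c6: stall | r0:Add1,r1:3,r2:4,r3:Add2,r4:6,r5:6
c7: CDB Add2=2; issue SUB r2<-Add2 | r0:Add1,r1:3,r2:Add2,r3:2,r4:6,r5:6
c8: CDB Mul1=18; issue MUL r1<-Mul1 | r0:Add1,r1:Mul1,r2:Add2,r3:2,r4:6,r5:6
c9: stall | r0:Add1,r1:Mul1,r2:Add2,r3:2,r4:6,r5:6
c10: CDB Add1=5; issue ADD r4<-Add1 | r0:5,r1:Mul1,r2:Add2,r3:2,r4:Add1,r5:6

STATUS = VALUE 5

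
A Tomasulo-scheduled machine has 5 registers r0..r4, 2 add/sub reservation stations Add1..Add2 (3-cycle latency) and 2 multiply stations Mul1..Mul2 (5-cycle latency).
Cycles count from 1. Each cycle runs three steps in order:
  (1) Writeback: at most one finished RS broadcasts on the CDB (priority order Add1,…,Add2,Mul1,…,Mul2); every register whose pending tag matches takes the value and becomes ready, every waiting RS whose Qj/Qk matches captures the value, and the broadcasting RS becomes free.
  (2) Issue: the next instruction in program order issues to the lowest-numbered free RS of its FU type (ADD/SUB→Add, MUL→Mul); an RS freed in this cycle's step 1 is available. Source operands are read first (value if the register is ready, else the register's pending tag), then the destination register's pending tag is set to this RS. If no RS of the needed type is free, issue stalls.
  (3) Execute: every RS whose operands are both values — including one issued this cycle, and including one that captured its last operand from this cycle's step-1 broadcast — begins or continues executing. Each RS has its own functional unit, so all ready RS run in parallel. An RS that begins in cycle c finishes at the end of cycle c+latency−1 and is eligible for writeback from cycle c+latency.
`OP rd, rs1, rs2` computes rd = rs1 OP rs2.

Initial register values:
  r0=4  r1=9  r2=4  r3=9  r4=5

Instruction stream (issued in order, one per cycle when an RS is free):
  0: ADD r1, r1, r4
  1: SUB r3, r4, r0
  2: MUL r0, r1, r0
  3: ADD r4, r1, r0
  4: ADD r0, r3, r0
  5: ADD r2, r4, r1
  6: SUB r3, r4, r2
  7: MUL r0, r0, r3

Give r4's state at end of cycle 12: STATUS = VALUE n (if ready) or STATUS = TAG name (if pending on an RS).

STATUS = VALUE 70

  c1: issue ADD r1<-Add1  regs: r0:4,r1:Add1,r2:4,r3:9,r4:5
  c2: issue SUB r3<-Add2  regs: r0:4,r1:Add1,r2:4,r3:Add2,r4:5
  c3: issue MUL r0<-Mul1  regs: r0:Mul1,r1:Add1,r2:4,r3:Add2,r4:5
  c4: CDB Add1=14; issue ADD r4<-Add1  regs: r0:Mul1,r1:14,r2:4,r3:Add2,r4:Add1
  c5: CDB Add2=1; issue ADD r0<-Add2  regs: r0:Add2,r1:14,r2:4,r3:1,r4:Add1
  c6: stall  regs: r0:Add2,r1:14,r2:4,r3:1,r4:Add1
  c7: stall  regs: r0:Add2,r1:14,r2:4,r3:1,r4:Add1
  c8: stall  regs: r0:Add2,r1:14,r2:4,r3:1,r4:Add1
  c9: CDB Mul1=56; stall  regs: r0:Add2,r1:14,r2:4,r3:1,r4:Add1
  c10: stall  regs: r0:Add2,r1:14,r2:4,r3:1,r4:Add1
  c11: stall  regs: r0:Add2,r1:14,r2:4,r3:1,r4:Add1
  c12: CDB Add1=70; issue ADD r2<-Add1  regs: r0:Add2,r1:14,r2:Add1,r3:1,r4:70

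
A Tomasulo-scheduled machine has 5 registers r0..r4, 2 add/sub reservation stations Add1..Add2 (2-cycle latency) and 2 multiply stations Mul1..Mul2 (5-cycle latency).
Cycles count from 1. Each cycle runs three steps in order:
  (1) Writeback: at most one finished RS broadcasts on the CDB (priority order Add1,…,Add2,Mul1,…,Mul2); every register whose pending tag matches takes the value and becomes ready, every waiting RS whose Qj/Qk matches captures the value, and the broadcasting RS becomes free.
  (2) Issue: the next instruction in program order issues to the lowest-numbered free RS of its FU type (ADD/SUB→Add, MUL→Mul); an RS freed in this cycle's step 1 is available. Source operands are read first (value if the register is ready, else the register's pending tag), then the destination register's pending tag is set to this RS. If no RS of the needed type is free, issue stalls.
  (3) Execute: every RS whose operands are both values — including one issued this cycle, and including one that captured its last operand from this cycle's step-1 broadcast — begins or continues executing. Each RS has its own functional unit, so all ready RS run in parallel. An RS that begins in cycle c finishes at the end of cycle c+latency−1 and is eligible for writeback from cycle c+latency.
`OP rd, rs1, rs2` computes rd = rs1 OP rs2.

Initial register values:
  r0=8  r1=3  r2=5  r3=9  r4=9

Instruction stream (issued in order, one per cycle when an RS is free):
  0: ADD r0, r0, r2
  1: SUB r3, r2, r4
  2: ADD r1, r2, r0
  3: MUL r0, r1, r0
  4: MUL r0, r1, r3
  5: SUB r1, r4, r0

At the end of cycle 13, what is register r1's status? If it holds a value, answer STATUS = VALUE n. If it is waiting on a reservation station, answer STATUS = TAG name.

c1: issue ADD r0<-Add1 | r0:Add1,r1:3,r2:5,r3:9,r4:9
c2: issue SUB r3<-Add2 | r0:Add1,r1:3,r2:5,r3:Add2,r4:9
c3: CDB Add1=13; issue ADD r1<-Add1 | r0:13,r1:Add1,r2:5,r3:Add2,r4:9
c4: CDB Add2=-4; issue MUL r0<-Mul1 | r0:Mul1,r1:Add1,r2:5,r3:-4,r4:9
c5: CDB Add1=18; issue MUL r0<-Mul2 | r0:Mul2,r1:18,r2:5,r3:-4,r4:9
c6: issue SUB r1<-Add1 | r0:Mul2,r1:Add1,r2:5,r3:-4,r4:9
c7: - | r0:Mul2,r1:Add1,r2:5,r3:-4,r4:9
c8: - | r0:Mul2,r1:Add1,r2:5,r3:-4,r4:9
c9: - | r0:Mul2,r1:Add1,r2:5,r3:-4,r4:9
c10: CDB Mul1=234 | r0:Mul2,r1:Add1,r2:5,r3:-4,r4:9
c11: CDB Mul2=-72 | r0:-72,r1:Add1,r2:5,r3:-4,r4:9
c12: - | r0:-72,r1:Add1,r2:5,r3:-4,r4:9
c13: CDB Add1=81 | r0:-72,r1:81,r2:5,r3:-4,r4:9

STATUS = VALUE 81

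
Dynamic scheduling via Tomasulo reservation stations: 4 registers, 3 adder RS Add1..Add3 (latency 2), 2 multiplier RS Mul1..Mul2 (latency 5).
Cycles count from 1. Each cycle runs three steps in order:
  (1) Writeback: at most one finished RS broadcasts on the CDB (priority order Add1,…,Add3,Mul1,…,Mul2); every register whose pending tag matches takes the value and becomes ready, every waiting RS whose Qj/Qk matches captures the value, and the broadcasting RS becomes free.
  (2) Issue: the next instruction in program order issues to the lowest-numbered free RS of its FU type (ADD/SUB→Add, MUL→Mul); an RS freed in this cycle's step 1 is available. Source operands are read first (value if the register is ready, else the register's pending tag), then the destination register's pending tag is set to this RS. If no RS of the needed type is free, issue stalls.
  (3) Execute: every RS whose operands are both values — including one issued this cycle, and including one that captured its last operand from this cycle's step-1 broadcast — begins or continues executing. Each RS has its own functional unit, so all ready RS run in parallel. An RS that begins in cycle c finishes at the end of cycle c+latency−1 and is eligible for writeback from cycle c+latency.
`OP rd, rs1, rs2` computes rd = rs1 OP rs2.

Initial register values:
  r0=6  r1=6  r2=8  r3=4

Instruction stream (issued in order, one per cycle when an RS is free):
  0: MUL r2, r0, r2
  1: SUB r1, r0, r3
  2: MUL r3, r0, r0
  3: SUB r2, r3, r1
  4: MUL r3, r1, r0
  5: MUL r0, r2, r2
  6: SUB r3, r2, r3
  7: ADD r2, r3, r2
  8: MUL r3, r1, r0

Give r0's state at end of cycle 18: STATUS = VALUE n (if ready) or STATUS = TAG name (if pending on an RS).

c1: issue MUL r2<-Mul1 | r0:6,r1:6,r2:Mul1,r3:4
c2: issue SUB r1<-Add1 | r0:6,r1:Add1,r2:Mul1,r3:4
c3: issue MUL r3<-Mul2 | r0:6,r1:Add1,r2:Mul1,r3:Mul2
c4: CDB Add1=2; issue SUB r2<-Add1 | r0:6,r1:2,r2:Add1,r3:Mul2
c5: stall | r0:6,r1:2,r2:Add1,r3:Mul2
c6: CDB Mul1=48; issue MUL r3<-Mul1 | r0:6,r1:2,r2:Add1,r3:Mul1
c7: stall | r0:6,r1:2,r2:Add1,r3:Mul1
c8: CDB Mul2=36; issue MUL r0<-Mul2 | r0:Mul2,r1:2,r2:Add1,r3:Mul1
c9: issue SUB r3<-Add2 | r0:Mul2,r1:2,r2:Add1,r3:Add2
c10: CDB Add1=34; issue ADD r2<-Add1 | r0:Mul2,r1:2,r2:Add1,r3:Add2
c11: CDB Mul1=12; issue MUL r3<-Mul1 | r0:Mul2,r1:2,r2:Add1,r3:Mul1
c12: - | r0:Mul2,r1:2,r2:Add1,r3:Mul1
c13: CDB Add2=22 | r0:Mul2,r1:2,r2:Add1,r3:Mul1
c14: - | r0:Mul2,r1:2,r2:Add1,r3:Mul1
c15: CDB Add1=56 | r0:Mul2,r1:2,r2:56,r3:Mul1
c16: CDB Mul2=1156 | r0:1156,r1:2,r2:56,r3:Mul1
c17: - | r0:1156,r1:2,r2:56,r3:Mul1
c18: - | r0:1156,r1:2,r2:56,r3:Mul1

STATUS = VALUE 1156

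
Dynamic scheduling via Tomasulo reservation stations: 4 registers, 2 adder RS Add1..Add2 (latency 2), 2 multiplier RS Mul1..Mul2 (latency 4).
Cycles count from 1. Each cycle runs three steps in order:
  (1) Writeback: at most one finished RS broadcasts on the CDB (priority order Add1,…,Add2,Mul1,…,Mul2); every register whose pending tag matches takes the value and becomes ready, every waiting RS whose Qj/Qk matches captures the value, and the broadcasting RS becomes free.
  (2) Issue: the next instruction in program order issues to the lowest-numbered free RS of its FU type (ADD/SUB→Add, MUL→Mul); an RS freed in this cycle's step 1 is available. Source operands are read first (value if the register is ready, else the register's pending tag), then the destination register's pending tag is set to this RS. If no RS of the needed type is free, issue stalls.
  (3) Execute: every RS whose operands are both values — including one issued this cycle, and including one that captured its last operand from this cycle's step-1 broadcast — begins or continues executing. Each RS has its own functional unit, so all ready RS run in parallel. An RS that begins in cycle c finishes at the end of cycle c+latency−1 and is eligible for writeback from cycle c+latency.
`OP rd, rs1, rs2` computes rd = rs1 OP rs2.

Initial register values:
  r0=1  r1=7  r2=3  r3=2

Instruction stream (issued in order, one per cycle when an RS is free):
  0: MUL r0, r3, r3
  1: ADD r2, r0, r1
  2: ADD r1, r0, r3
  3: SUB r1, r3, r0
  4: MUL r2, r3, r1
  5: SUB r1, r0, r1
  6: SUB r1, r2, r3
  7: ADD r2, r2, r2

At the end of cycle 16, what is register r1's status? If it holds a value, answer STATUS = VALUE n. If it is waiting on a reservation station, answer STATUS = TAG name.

  c1: issue MUL r0<-Mul1  regs: r0:Mul1,r1:7,r2:3,r3:2
  c2: issue ADD r2<-Add1  regs: r0:Mul1,r1:7,r2:Add1,r3:2
  c3: issue ADD r1<-Add2  regs: r0:Mul1,r1:Add2,r2:Add1,r3:2
  c4: stall  regs: r0:Mul1,r1:Add2,r2:Add1,r3:2
  c5: CDB Mul1=4; stall  regs: r0:4,r1:Add2,r2:Add1,r3:2
  c6: stall  regs: r0:4,r1:Add2,r2:Add1,r3:2
  c7: CDB Add1=11; issue SUB r1<-Add1  regs: r0:4,r1:Add1,r2:11,r3:2
  c8: CDB Add2=6; issue MUL r2<-Mul1  regs: r0:4,r1:Add1,r2:Mul1,r3:2
  c9: CDB Add1=-2; issue SUB r1<-Add1  regs: r0:4,r1:Add1,r2:Mul1,r3:2
  c10: issue SUB r1<-Add2  regs: r0:4,r1:Add2,r2:Mul1,r3:2
  c11: CDB Add1=6; issue ADD r2<-Add1  regs: r0:4,r1:Add2,r2:Add1,r3:2
  c12: -  regs: r0:4,r1:Add2,r2:Add1,r3:2
  c13: CDB Mul1=-4  regs: r0:4,r1:Add2,r2:Add1,r3:2
  c14: -  regs: r0:4,r1:Add2,r2:Add1,r3:2
  c15: CDB Add1=-8  regs: r0:4,r1:Add2,r2:-8,r3:2
  c16: CDB Add2=-6  regs: r0:4,r1:-6,r2:-8,r3:2

STATUS = VALUE -6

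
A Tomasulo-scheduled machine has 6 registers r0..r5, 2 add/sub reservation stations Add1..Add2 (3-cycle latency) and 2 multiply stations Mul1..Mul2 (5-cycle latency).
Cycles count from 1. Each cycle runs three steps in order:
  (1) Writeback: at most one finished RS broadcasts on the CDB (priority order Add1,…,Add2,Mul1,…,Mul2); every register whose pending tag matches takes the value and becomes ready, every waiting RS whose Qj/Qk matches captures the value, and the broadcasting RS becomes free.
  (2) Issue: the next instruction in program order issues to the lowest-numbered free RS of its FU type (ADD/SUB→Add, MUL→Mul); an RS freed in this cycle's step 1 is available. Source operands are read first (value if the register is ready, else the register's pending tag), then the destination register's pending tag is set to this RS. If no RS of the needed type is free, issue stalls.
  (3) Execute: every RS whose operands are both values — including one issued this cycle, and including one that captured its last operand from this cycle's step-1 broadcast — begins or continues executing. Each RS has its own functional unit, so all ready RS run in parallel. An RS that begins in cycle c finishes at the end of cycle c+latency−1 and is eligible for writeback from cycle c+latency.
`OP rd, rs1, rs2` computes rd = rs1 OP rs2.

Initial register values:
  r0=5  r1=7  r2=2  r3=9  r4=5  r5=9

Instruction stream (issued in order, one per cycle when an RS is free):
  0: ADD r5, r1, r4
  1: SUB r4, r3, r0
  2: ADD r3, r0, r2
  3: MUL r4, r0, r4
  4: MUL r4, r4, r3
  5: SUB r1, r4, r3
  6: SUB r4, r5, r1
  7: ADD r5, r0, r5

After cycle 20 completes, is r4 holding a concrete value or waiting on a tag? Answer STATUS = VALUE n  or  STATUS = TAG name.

  c1: issue ADD r5<-Add1  regs: r0:5,r1:7,r2:2,r3:9,r4:5,r5:Add1
  c2: issue SUB r4<-Add2  regs: r0:5,r1:7,r2:2,r3:9,r4:Add2,r5:Add1
  c3: stall  regs: r0:5,r1:7,r2:2,r3:9,r4:Add2,r5:Add1
  c4: CDB Add1=12; issue ADD r3<-Add1  regs: r0:5,r1:7,r2:2,r3:Add1,r4:Add2,r5:12
  c5: CDB Add2=4; issue MUL r4<-Mul1  regs: r0:5,r1:7,r2:2,r3:Add1,r4:Mul1,r5:12
  c6: issue MUL r4<-Mul2  regs: r0:5,r1:7,r2:2,r3:Add1,r4:Mul2,r5:12
  c7: CDB Add1=7; issue SUB r1<-Add1  regs: r0:5,r1:Add1,r2:2,r3:7,r4:Mul2,r5:12
  c8: issue SUB r4<-Add2  regs: r0:5,r1:Add1,r2:2,r3:7,r4:Add2,r5:12
  c9: stall  regs: r0:5,r1:Add1,r2:2,r3:7,r4:Add2,r5:12
  c10: CDB Mul1=20; stall  regs: r0:5,r1:Add1,r2:2,r3:7,r4:Add2,r5:12
  c11: stall  regs: r0:5,r1:Add1,r2:2,r3:7,r4:Add2,r5:12
  c12: stall  regs: r0:5,r1:Add1,r2:2,r3:7,r4:Add2,r5:12
  c13: stall  regs: r0:5,r1:Add1,r2:2,r3:7,r4:Add2,r5:12
  c14: stall  regs: r0:5,r1:Add1,r2:2,r3:7,r4:Add2,r5:12
  c15: CDB Mul2=140; stall  regs: r0:5,r1:Add1,r2:2,r3:7,r4:Add2,r5:12
  c16: stall  regs: r0:5,r1:Add1,r2:2,r3:7,r4:Add2,r5:12
  c17: stall  regs: r0:5,r1:Add1,r2:2,r3:7,r4:Add2,r5:12
  c18: CDB Add1=133; issue ADD r5<-Add1  regs: r0:5,r1:133,r2:2,r3:7,r4:Add2,r5:Add1
  c19: -  regs: r0:5,r1:133,r2:2,r3:7,r4:Add2,r5:Add1
  c20: -  regs: r0:5,r1:133,r2:2,r3:7,r4:Add2,r5:Add1

STATUS = TAG Add2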